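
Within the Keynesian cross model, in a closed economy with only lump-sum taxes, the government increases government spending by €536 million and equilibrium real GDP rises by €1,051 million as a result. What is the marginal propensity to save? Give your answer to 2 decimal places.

Implied spending multiplier k = ΔY/ΔG = 1,051/536 ≈ 1.9608.
Since k = 1/(1 − MPC), MPC = 1 − 1/k = 1 − ΔG/ΔY = 1 − 536/1,051 ≈ 0.49.
MPS = 1 − MPC = 0.51.

0.51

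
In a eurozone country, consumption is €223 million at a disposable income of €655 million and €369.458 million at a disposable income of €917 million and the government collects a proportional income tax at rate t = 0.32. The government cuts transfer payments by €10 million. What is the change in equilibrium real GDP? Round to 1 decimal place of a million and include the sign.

MPC = ΔC/ΔYd = (369.458 − 223)/(917 − 655) = 146.458/262 = 0.559.
The transfer change shifts disposable income by −€10 million, so first-round consumption changes by c·ΔTR = 0.559 × (−€10 million) = −€5.59 million.
Expenditure multiplier = 1/(1 − c(1−t)) = 1/(1 − 0.559×0.68) = 1/0.61988 ≈ 1.613.
The transfer multiplier is c × k ≈ 0.902, so ΔY = k × (c·ΔTR) = (−€5.59 million) / 0.61988 ≈ −€9 million.

−€9.0 million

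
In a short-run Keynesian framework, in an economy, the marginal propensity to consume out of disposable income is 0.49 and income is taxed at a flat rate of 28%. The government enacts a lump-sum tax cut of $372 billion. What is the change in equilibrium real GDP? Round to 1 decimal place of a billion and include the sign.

A lump-sum tax change of −$372 billion shifts disposable income by +$372 billion; first-round consumption changes by −c × ΔT = −0.49 × (−$372 billion) = +$182.28 billion.
Expenditure multiplier = 1/(1 − c(1−t)) = 1/(1 − 0.49×0.72) = 1/0.6472 ≈ 1.545.
The tax multiplier is −c × k ≈ −0.757, so ΔY = k × (−c·ΔT) = (+$182.28 billion) / 0.6472 ≈ +$281.6 billion.

+$281.6 billion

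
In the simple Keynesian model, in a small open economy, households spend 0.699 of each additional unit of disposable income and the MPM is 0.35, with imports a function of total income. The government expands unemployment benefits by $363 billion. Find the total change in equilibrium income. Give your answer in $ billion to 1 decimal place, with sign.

The transfer change shifts disposable income by +$363 billion, so first-round consumption changes by c·ΔTR = 0.699 × (+$363 billion) = +$253.737 billion.
Expenditure multiplier = 1/(1 − c + m) = 1/(1 − 0.699 + 0.35) = 1/0.651 ≈ 1.536.
The transfer multiplier is c × k ≈ 1.074, so ΔY = k × (c·ΔTR) = (+$253.737 billion) / 0.651 ≈ +$389.8 billion.

+$389.8 billion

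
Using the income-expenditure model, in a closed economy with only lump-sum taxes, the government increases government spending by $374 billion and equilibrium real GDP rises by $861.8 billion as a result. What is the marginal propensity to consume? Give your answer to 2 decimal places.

Implied spending multiplier k = ΔY/ΔG = 861.8/374 ≈ 2.3043.
Since k = 1/(1 − MPC), MPC = 1 − 1/k = 1 − ΔG/ΔY = 1 − 374/861.8 ≈ 0.57.

0.57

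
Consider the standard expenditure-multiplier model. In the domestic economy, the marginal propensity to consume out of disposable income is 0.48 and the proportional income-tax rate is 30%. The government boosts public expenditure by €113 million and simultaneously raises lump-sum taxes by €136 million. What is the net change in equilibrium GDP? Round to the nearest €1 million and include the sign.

+€72 million

Expenditure multiplier = 1/(1 − c(1−t)) = 1/(1 − 0.48×0.7) = 1/0.664 ≈ 1.506.
ΔG contributes k·ΔG = (+€113 million) / 0.664 ≈ +€170.2 million.
ΔT of +€136 million changes first-round spending by −c·ΔT = −€65.28 million, contributing k·(−c·ΔT) = (−€65.28 million) / 0.664 ≈ −€98.3 million.
Net ΔY = k(ΔG − c·ΔT) = (+€47.72 million) / 0.664 ≈ +€72 million.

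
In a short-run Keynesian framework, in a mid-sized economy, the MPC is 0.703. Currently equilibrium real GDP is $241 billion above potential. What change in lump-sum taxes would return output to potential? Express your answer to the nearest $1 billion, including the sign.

Spending multiplier = 1/(1 − MPC) = 1/(1 − 0.703) = 1/0.297 ≈ 3.367.
Tax multiplier = −c·k = −0.703/0.297 ≈ −2.367. Need ΔY = −$241 billion, so ΔT = ΔY/(−c·k) = −(−$241 billion) × 0.297 / 0.703 ≈ +$102 billion.
The government should raise lump-sum taxes by $102 billion.

+$102 billion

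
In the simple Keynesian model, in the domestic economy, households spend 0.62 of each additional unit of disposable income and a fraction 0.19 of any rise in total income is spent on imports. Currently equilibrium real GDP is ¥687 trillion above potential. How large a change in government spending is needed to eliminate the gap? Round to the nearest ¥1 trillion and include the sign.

−¥392 trillion

Spending multiplier = 1/(1 − c + m) = 1/(1 − 0.62 + 0.19) = 1/0.57 ≈ 1.754.
Need ΔY = −¥687 trillion, so ΔG = ΔY/k = (−¥687 trillion) × 0.57 ≈ −¥392 trillion.
The government should cut government spending by ¥392 trillion.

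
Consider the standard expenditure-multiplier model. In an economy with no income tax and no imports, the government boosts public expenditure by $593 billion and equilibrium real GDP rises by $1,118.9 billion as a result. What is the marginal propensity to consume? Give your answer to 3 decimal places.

0.470

Implied spending multiplier k = ΔY/ΔG = 1,118.9/593 ≈ 1.8868.
Since k = 1/(1 − MPC), MPC = 1 − 1/k = 1 − ΔG/ΔY = 1 − 593/1,118.9 ≈ 0.470.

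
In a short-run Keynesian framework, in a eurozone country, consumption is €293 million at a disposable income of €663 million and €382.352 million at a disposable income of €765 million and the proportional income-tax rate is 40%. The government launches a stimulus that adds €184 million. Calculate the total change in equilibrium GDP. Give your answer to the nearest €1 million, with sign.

+€388 million

MPC = ΔC/ΔYd = (382.352 − 293)/(765 − 663) = 89.352/102 = 0.876.
Spending multiplier = 1/(1 − c(1−t)) = 1/(1 − 0.876×0.6) = 1/0.4744 ≈ 2.108.
ΔY = k × ΔG = (+€184 million) / 0.4744 ≈ +€388 million.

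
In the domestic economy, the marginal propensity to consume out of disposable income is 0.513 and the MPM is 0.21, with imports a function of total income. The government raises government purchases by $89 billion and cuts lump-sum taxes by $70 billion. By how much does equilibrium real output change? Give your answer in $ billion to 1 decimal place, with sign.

Expenditure multiplier = 1/(1 − c + m) = 1/(1 − 0.513 + 0.21) = 1/0.697 ≈ 1.435.
ΔG contributes k·ΔG = (+$89 billion) / 0.697 ≈ +$127.7 billion.
ΔT of −$70 billion changes first-round spending by −c·ΔT = +$35.91 billion, contributing k·(−c·ΔT) = (+$35.91 billion) / 0.697 ≈ +$51.5 billion.
Net ΔY = k(ΔG − c·ΔT) = (+$124.91 billion) / 0.697 ≈ +$179.2 billion.

+$179.2 billion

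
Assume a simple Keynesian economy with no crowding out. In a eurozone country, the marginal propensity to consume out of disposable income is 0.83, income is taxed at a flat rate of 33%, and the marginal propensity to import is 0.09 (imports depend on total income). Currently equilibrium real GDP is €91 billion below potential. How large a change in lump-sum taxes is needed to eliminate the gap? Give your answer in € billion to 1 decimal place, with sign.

−€58.5 billion

Spending multiplier = 1/(1 − c(1−t) + m) = 1/(1 − 0.83×0.67 + 0.09) = 1/0.5339 ≈ 1.873.
Tax multiplier = −c·k = −0.83/0.5339 ≈ −1.555. Need ΔY = +€91 billion, so ΔT = ΔY/(−c·k) = −(+€91 billion) × 0.5339 / 0.83 ≈ −€58.5 billion.
The government should cut lump-sum taxes by €58.5 billion.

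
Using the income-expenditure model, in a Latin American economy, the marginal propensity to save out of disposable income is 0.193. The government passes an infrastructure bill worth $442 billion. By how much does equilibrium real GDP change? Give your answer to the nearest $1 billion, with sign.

+$2,290 billion

MPC = 1 − MPS = 1 − 0.193 = 0.807.
Expenditure multiplier = 1/(1 − MPC) = 1/(1 − 0.807) = 1/0.193 ≈ 5.181.
ΔY = k × ΔG = (+$442 billion) / 0.193 ≈ +$2,290 billion.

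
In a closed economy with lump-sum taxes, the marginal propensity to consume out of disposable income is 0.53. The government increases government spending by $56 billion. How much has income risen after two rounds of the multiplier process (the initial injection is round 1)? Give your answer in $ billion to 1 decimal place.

Round 1 adds ΔG = $56 billion; each later round is MPC = 0.53 times the previous.
After 2 rounds: 56 + 29.68 = ΔG·(1 − c^2)/(1 − c) = 56 × (1 − 0.2809)/0.47 ≈ $85.7 billion.

$85.7 billion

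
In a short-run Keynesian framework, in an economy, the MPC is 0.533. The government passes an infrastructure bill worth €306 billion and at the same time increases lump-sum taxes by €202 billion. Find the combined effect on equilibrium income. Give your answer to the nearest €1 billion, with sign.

Expenditure multiplier = 1/(1 − MPC) = 1/(1 − 0.533) = 1/0.467 ≈ 2.141.
ΔG contributes k·ΔG = (+€306 billion) / 0.467 ≈ +€655.2 billion.
ΔT of +€202 billion changes first-round spending by −c·ΔT = −€107.666 billion, contributing k·(−c·ΔT) = (−€107.666 billion) / 0.467 ≈ −€230.5 billion.
Net ΔY = k(ΔG − c·ΔT) = (+€198.334 billion) / 0.467 ≈ +€425 billion.

+€425 billion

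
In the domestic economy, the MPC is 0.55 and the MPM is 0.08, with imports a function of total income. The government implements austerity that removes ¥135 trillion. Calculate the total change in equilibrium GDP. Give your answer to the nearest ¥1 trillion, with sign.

Spending multiplier = 1/(1 − c + m) = 1/(1 − 0.55 + 0.08) = 1/0.53 ≈ 1.887.
ΔY = k × ΔG = (−¥135 trillion) / 0.53 ≈ −¥255 trillion.

−¥255 trillion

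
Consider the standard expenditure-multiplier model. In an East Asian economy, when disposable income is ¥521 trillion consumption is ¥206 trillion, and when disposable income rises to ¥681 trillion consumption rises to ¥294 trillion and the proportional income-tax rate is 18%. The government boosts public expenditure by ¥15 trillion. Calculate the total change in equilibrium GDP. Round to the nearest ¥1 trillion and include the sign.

MPC = ΔC/ΔYd = (294 − 206)/(681 − 521) = 88/160 = 0.55.
Spending multiplier = 1/(1 − c(1−t)) = 1/(1 − 0.55×0.82) = 1/0.549 ≈ 1.821.
ΔY = k × ΔG = (+¥15 trillion) / 0.549 ≈ +¥27 trillion.

+¥27 trillion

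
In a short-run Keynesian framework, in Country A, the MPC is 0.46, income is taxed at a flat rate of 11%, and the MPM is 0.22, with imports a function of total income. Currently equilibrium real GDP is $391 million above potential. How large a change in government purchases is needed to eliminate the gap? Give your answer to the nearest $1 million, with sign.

−$317 million

Spending multiplier = 1/(1 − c(1−t) + m) = 1/(1 − 0.46×0.89 + 0.22) = 1/0.8106 ≈ 1.234.
Need ΔY = −$391 million, so ΔG = ΔY/k = (−$391 million) × 0.8106 ≈ −$317 million.
The government should cut government purchases by $317 million.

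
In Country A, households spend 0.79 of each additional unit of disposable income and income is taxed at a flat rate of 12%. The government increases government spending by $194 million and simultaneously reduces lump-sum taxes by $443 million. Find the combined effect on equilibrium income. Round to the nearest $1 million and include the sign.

Expenditure multiplier = 1/(1 − c(1−t)) = 1/(1 − 0.79×0.88) = 1/0.3048 ≈ 3.281.
ΔG contributes k·ΔG = (+$194 million) / 0.3048 ≈ +$636.5 million.
ΔT of −$443 million changes first-round spending by −c·ΔT = +$349.97 million, contributing k·(−c·ΔT) = (+$349.97 million) / 0.3048 ≈ +$1,148.2 million.
Net ΔY = k(ΔG − c·ΔT) = (+$543.97 million) / 0.3048 ≈ +$1,785 million.

+$1,785 million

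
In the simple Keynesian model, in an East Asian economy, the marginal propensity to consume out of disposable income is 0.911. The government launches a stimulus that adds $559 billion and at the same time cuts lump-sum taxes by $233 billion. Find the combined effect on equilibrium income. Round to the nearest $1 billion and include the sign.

+$8,666 billion

Expenditure multiplier = 1/(1 − MPC) = 1/(1 − 0.911) = 1/0.089 ≈ 11.236.
ΔG contributes k·ΔG = (+$559 billion) / 0.089 ≈ +$6,280.9 billion.
ΔT of −$233 billion changes first-round spending by −c·ΔT = +$212.263 billion, contributing k·(−c·ΔT) = (+$212.263 billion) / 0.089 ≈ +$2,385 billion.
Net ΔY = k(ΔG − c·ΔT) = (+$771.263 billion) / 0.089 ≈ +$8,666 billion.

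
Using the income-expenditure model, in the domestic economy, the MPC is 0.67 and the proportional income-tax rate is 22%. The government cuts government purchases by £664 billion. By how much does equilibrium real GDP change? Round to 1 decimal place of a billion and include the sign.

−£1,390.9 billion

Government-spending multiplier = 1/(1 − c(1−t)) = 1/(1 − 0.67×0.78) = 1/0.4774 ≈ 2.095.
ΔY = k × ΔG = (−£664 billion) / 0.4774 ≈ −£1,390.9 billion.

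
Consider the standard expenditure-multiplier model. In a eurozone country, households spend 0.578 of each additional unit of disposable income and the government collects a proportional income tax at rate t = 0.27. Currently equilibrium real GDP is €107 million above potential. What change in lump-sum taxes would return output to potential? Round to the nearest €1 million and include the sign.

+€107 million

Spending multiplier = 1/(1 − c(1−t)) = 1/(1 − 0.578×0.73) = 1/0.57806 ≈ 1.73.
Tax multiplier = −c·k = −0.578/0.57806 ≈ −1. Need ΔY = −€107 million, so ΔT = ΔY/(−c·k) = −(−€107 million) × 0.57806 / 0.578 ≈ +€107 million.
The government should raise lump-sum taxes by €107 million.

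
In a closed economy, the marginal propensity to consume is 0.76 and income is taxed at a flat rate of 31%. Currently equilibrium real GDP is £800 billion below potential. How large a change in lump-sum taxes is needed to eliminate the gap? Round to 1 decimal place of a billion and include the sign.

Spending multiplier = 1/(1 − c(1−t)) = 1/(1 − 0.76×0.69) = 1/0.4756 ≈ 2.103.
Tax multiplier = −c·k = −0.76/0.4756 ≈ −1.598. Need ΔY = +£800 billion, so ΔT = ΔY/(−c·k) = −(+£800 billion) × 0.4756 / 0.76 ≈ −£500.6 billion.
The government should cut lump-sum taxes by £500.6 billion.

−£500.6 billion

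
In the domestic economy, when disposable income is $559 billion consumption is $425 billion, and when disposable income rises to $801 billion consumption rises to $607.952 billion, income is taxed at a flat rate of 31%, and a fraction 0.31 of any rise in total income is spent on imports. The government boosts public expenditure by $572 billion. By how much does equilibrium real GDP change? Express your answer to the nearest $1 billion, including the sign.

MPC = ΔC/ΔYd = (607.952 − 425)/(801 − 559) = 182.952/242 = 0.756.
Spending multiplier = 1/(1 − c(1−t) + m) = 1/(1 − 0.756×0.69 + 0.31) = 1/0.78836 ≈ 1.268.
ΔY = k × ΔG = (+$572 billion) / 0.78836 ≈ +$726 billion.

+$726 billion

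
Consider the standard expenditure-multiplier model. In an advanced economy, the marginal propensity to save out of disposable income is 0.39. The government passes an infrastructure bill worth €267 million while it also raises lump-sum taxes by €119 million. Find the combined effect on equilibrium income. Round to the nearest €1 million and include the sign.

+€498 million

MPC = 1 − MPS = 1 − 0.39 = 0.61.
Expenditure multiplier = 1/(1 − MPC) = 1/(1 − 0.61) = 1/0.39 ≈ 2.564.
ΔG contributes k·ΔG = (+€267 million) / 0.39 ≈ +€684.6 million.
ΔT of +€119 million changes first-round spending by −c·ΔT = −€72.59 million, contributing k·(−c·ΔT) = (−€72.59 million) / 0.39 ≈ −€186.1 million.
Net ΔY = k(ΔG − c·ΔT) = (+€194.41 million) / 0.39 ≈ +€498 million.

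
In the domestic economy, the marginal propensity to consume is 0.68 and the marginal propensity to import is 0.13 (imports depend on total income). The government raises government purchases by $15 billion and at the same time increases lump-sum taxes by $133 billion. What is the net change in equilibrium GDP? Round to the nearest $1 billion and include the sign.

Expenditure multiplier = 1/(1 − c + m) = 1/(1 − 0.68 + 0.13) = 1/0.45 ≈ 2.222.
ΔG contributes k·ΔG = (+$15 billion) / 0.45 ≈ +$33.3 billion.
ΔT of +$133 billion changes first-round spending by −c·ΔT = −$90.44 billion, contributing k·(−c·ΔT) = (−$90.44 billion) / 0.45 ≈ −$201 billion.
Net ΔY = k(ΔG − c·ΔT) = (−$75.44 billion) / 0.45 ≈ −$168 billion.

−$168 billion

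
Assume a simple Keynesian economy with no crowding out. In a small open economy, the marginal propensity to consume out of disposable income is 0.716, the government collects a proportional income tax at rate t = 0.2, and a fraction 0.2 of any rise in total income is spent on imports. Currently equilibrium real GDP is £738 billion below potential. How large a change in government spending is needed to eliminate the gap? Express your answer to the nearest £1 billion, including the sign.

+£463 billion

Spending multiplier = 1/(1 − c(1−t) + m) = 1/(1 − 0.716×0.8 + 0.2) = 1/0.6272 ≈ 1.594.
Need ΔY = +£738 billion, so ΔG = ΔY/k = (+£738 billion) × 0.6272 ≈ +£463 billion.
The government should increase government spending by £463 billion.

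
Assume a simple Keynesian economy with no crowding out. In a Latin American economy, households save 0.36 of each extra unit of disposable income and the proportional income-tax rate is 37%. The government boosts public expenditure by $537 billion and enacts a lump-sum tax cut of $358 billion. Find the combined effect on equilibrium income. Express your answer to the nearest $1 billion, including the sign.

+$1,284 billion

MPC = 1 − MPS = 1 − 0.36 = 0.64.
Expenditure multiplier = 1/(1 − c(1−t)) = 1/(1 − 0.64×0.63) = 1/0.5968 ≈ 1.676.
ΔG contributes k·ΔG = (+$537 billion) / 0.5968 ≈ +$899.8 billion.
ΔT of −$358 billion changes first-round spending by −c·ΔT = +$229.12 billion, contributing k·(−c·ΔT) = (+$229.12 billion) / 0.5968 ≈ +$383.9 billion.
Net ΔY = k(ΔG − c·ΔT) = (+$766.12 billion) / 0.5968 ≈ +$1,284 billion.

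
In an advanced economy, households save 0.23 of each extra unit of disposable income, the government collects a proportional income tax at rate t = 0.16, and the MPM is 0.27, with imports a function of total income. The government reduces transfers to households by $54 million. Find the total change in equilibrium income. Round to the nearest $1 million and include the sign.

MPC = 1 − MPS = 1 − 0.23 = 0.77.
The transfer change shifts disposable income by −$54 million, so first-round consumption changes by c·ΔTR = 0.77 × (−$54 million) = −$41.58 million.
Expenditure multiplier = 1/(1 − c(1−t) + m) = 1/(1 − 0.77×0.84 + 0.27) = 1/0.6232 ≈ 1.605.
The transfer multiplier is c × k ≈ 1.236, so ΔY = k × (c·ΔTR) = (−$41.58 million) / 0.6232 ≈ −$67 million.

−$67 million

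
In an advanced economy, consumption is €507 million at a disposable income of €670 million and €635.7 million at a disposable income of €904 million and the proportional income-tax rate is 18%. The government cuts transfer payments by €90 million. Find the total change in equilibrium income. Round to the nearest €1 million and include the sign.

MPC = ΔC/ΔYd = (635.7 − 507)/(904 − 670) = 128.7/234 = 0.55.
The transfer change shifts disposable income by −€90 million, so first-round consumption changes by c·ΔTR = 0.55 × (−€90 million) = −€49.5 million.
Expenditure multiplier = 1/(1 − c(1−t)) = 1/(1 − 0.55×0.82) = 1/0.549 ≈ 1.821.
The transfer multiplier is c × k ≈ 1.002, so ΔY = k × (c·ΔTR) = (−€49.5 million) / 0.549 ≈ −€90 million.

−€90 million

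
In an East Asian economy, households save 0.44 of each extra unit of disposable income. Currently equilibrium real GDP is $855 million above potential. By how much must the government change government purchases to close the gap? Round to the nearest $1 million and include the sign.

−$376 million

MPC = 1 − MPS = 1 − 0.44 = 0.56.
Spending multiplier = 1/(1 − MPC) = 1/(1 − 0.56) = 1/0.44 ≈ 2.273.
Need ΔY = −$855 million, so ΔG = ΔY/k = (−$855 million) × 0.44 ≈ −$376 million.
The government should cut government purchases by $376 million.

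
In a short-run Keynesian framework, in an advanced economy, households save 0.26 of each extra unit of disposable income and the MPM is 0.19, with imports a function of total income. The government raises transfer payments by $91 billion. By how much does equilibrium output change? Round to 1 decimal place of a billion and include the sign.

MPC = 1 − MPS = 1 − 0.26 = 0.74.
The transfer change shifts disposable income by +$91 billion, so first-round consumption changes by c·ΔTR = 0.74 × (+$91 billion) = +$67.34 billion.
Expenditure multiplier = 1/(1 − c + m) = 1/(1 − 0.74 + 0.19) = 1/0.45 ≈ 2.222.
The transfer multiplier is c × k ≈ 1.644, so ΔY = k × (c·ΔTR) = (+$67.34 billion) / 0.45 ≈ +$149.6 billion.

+$149.6 billion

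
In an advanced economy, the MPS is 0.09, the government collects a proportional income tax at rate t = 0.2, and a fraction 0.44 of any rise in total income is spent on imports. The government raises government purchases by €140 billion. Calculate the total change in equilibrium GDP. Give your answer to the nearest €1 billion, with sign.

+€197 billion

MPC = 1 − MPS = 1 − 0.09 = 0.91.
Government-spending multiplier = 1/(1 − c(1−t) + m) = 1/(1 − 0.91×0.8 + 0.44) = 1/0.712 ≈ 1.404.
ΔY = k × ΔG = (+€140 billion) / 0.712 ≈ +€197 billion.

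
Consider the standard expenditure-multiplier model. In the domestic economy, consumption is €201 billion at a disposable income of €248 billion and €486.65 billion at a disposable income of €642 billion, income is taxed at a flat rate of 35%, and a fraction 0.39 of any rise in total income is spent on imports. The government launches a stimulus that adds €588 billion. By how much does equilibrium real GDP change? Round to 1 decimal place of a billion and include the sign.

MPC = ΔC/ΔYd = (486.65 − 201)/(642 − 248) = 285.65/394 = 0.725.
Expenditure multiplier = 1/(1 − c(1−t) + m) = 1/(1 − 0.725×0.65 + 0.39) = 1/0.91875 ≈ 1.088.
ΔY = k × ΔG = (+€588 billion) / 0.91875 = +€640 billion.

+€640.0 billion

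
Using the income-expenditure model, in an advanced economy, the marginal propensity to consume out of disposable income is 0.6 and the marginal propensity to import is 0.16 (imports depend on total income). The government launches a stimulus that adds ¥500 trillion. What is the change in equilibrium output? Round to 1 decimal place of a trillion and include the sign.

+¥892.9 trillion

Spending multiplier = 1/(1 − c + m) = 1/(1 − 0.6 + 0.16) = 1/0.56 ≈ 1.786.
ΔY = k × ΔG = (+¥500 trillion) / 0.56 ≈ +¥892.9 trillion.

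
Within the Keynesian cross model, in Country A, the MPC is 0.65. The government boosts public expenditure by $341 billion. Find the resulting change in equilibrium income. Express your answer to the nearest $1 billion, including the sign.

Expenditure multiplier = 1/(1 − MPC) = 1/(1 − 0.65) = 1/0.35 ≈ 2.857.
ΔY = k × ΔG = (+$341 billion) / 0.35 ≈ +$974 billion.

+$974 billion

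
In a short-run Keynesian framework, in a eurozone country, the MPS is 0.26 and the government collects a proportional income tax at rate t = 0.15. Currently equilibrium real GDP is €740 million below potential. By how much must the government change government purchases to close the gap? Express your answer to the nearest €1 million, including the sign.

+€275 million

MPC = 1 − MPS = 1 − 0.26 = 0.74.
Spending multiplier = 1/(1 − c(1−t)) = 1/(1 − 0.74×0.85) = 1/0.371 ≈ 2.695.
Need ΔY = +€740 million, so ΔG = ΔY/k = (+€740 million) × 0.371 ≈ +€275 million.
The government should increase government purchases by €275 million.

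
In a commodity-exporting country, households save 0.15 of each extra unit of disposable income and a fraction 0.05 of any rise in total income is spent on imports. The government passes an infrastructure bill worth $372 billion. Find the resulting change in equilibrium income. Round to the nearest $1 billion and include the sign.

MPC = 1 − MPS = 1 − 0.15 = 0.85.
Spending multiplier = 1/(1 − c + m) = 1/(1 − 0.85 + 0.05) = 1/0.2 = 5.
ΔY = k × ΔG = (+$372 billion) / 0.2 = +$1,860 billion.

+$1,860 billion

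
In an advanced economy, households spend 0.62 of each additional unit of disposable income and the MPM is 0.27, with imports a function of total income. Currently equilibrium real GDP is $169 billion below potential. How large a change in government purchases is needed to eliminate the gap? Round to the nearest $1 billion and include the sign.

+$110 billion

Spending multiplier = 1/(1 − c + m) = 1/(1 − 0.62 + 0.27) = 1/0.65 ≈ 1.538.
Need ΔY = +$169 billion, so ΔG = ΔY/k = (+$169 billion) × 0.65 ≈ +$110 billion.
The government should increase government purchases by $110 billion.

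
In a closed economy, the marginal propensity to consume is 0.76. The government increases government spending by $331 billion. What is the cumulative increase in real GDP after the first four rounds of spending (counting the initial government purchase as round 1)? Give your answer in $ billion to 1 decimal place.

$919.0 billion

Round 1 adds ΔG = $331 billion; each later round is MPC = 0.76 times the previous.
After 4 rounds: 331 + 251.56 + 191.1856 + 145.301056 = ΔG·(1 − c^4)/(1 − c) = 331 × (1 − 0.33362176)/0.24 ≈ $919 billion.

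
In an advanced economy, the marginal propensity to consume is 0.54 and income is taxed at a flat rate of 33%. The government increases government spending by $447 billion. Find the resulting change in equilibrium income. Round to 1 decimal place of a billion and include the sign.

Spending multiplier = 1/(1 − c(1−t)) = 1/(1 − 0.54×0.67) = 1/0.6382 ≈ 1.567.
ΔY = k × ΔG = (+$447 billion) / 0.6382 ≈ +$700.4 billion.

+$700.4 billion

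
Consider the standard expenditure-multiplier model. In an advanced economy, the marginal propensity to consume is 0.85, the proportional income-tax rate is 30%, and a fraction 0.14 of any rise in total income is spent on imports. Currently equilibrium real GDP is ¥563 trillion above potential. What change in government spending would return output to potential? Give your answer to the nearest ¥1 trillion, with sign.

−¥307 trillion

Spending multiplier = 1/(1 − c(1−t) + m) = 1/(1 − 0.85×0.7 + 0.14) = 1/0.545 ≈ 1.835.
Need ΔY = −¥563 trillion, so ΔG = ΔY/k = (−¥563 trillion) × 0.545 ≈ −¥307 trillion.
The government should cut government spending by ¥307 trillion.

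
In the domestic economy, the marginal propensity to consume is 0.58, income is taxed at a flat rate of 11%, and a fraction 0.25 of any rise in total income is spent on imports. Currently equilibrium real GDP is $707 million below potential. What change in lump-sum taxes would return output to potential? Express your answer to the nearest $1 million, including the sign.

−$894 million

Spending multiplier = 1/(1 − c(1−t) + m) = 1/(1 − 0.58×0.89 + 0.25) = 1/0.7338 ≈ 1.363.
Tax multiplier = −c·k = −0.58/0.7338 ≈ −0.79. Need ΔY = +$707 million, so ΔT = ΔY/(−c·k) = −(+$707 million) × 0.7338 / 0.58 ≈ −$894 million.
The government should cut lump-sum taxes by $894 million.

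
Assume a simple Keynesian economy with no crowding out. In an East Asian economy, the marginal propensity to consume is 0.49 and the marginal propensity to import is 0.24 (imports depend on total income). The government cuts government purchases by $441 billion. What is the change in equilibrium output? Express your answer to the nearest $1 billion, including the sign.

−$588 billion

Government-spending multiplier = 1/(1 − c + m) = 1/(1 − 0.49 + 0.24) = 1/0.75 ≈ 1.333.
ΔY = k × ΔG = (−$441 billion) / 0.75 = −$588 billion.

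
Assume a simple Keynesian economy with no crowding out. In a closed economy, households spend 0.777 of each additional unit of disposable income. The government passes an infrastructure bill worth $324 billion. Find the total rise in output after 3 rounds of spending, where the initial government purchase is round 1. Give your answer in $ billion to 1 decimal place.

$771.4 billion

Round 1 adds ΔG = $324 billion; each later round is MPC = 0.777 times the previous.
After 3 rounds: 324 + 251.748 + 195.608196 = ΔG·(1 − c^3)/(1 − c) = 324 × (1 − 0.469097433)/0.223 ≈ $771.4 billion.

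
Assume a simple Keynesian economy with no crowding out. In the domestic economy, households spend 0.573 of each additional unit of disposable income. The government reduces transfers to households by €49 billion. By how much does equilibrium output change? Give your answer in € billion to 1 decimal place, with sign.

The transfer change shifts disposable income by −€49 billion, so first-round consumption changes by c·ΔTR = 0.573 × (−€49 billion) = −€28.077 billion.
Expenditure multiplier = 1/(1 − MPC) = 1/(1 − 0.573) = 1/0.427 ≈ 2.342.
The transfer multiplier is c × k ≈ 1.342, so ΔY = k × (c·ΔTR) = (−€28.077 billion) / 0.427 ≈ −€65.8 billion.

−€65.8 billion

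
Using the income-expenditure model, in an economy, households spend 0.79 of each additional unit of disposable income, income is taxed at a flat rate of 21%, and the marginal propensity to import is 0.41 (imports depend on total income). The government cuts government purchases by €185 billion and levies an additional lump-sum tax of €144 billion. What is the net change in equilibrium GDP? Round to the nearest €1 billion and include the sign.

−€380 billion

Expenditure multiplier = 1/(1 − c(1−t) + m) = 1/(1 − 0.79×0.79 + 0.41) = 1/0.7859 ≈ 1.272.
ΔG contributes k·ΔG = (−€185 billion) / 0.7859 ≈ −€235.4 billion.
ΔT of +€144 billion changes first-round spending by −c·ΔT = −€113.76 billion, contributing k·(−c·ΔT) = (−€113.76 billion) / 0.7859 ≈ −€144.8 billion.
Net ΔY = k(ΔG − c·ΔT) = (−€298.76 billion) / 0.7859 ≈ −€380 billion.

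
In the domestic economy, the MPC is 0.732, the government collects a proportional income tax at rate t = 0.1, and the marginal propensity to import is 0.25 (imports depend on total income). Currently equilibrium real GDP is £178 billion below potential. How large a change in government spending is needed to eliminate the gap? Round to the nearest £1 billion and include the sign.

Spending multiplier = 1/(1 − c(1−t) + m) = 1/(1 − 0.732×0.9 + 0.25) = 1/0.5912 ≈ 1.691.
Need ΔY = +£178 billion, so ΔG = ΔY/k = (+£178 billion) × 0.5912 ≈ +£105 billion.
The government should increase government spending by £105 billion.

+£105 billion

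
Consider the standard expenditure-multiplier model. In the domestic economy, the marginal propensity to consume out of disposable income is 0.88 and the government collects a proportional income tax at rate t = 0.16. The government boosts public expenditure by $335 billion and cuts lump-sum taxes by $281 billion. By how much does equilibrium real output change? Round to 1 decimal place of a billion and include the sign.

+$2,232.7 billion

Expenditure multiplier = 1/(1 − c(1−t)) = 1/(1 − 0.88×0.84) = 1/0.2608 ≈ 3.834.
ΔG contributes k·ΔG = (+$335 billion) / 0.2608 ≈ +$1,284.5 billion.
ΔT of −$281 billion changes first-round spending by −c·ΔT = +$247.28 billion, contributing k·(−c·ΔT) = (+$247.28 billion) / 0.2608 ≈ +$948.2 billion.
Net ΔY = k(ΔG − c·ΔT) = (+$582.28 billion) / 0.2608 ≈ +$2,232.7 billion.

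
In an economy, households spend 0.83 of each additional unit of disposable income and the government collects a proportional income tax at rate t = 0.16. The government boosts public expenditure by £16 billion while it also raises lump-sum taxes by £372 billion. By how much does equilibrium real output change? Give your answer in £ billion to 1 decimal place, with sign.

−£966.8 billion

Expenditure multiplier = 1/(1 − c(1−t)) = 1/(1 − 0.83×0.84) = 1/0.3028 ≈ 3.303.
ΔG contributes k·ΔG = (+£16 billion) / 0.3028 ≈ +£52.8 billion.
ΔT of +£372 billion changes first-round spending by −c·ΔT = −£308.76 billion, contributing k·(−c·ΔT) = (−£308.76 billion) / 0.3028 ≈ −£1,019.7 billion.
Net ΔY = k(ΔG − c·ΔT) = (−£292.76 billion) / 0.3028 ≈ −£966.8 billion.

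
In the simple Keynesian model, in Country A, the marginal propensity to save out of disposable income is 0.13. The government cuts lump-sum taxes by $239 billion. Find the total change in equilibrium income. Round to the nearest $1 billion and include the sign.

MPC = 1 − MPS = 1 − 0.13 = 0.87.
A lump-sum tax change of −$239 billion shifts disposable income by +$239 billion; first-round consumption changes by −c × ΔT = −0.87 × (−$239 billion) = +$207.93 billion.
Expenditure multiplier = 1/(1 − MPC) = 1/(1 − 0.87) = 1/0.13 ≈ 7.692.
The tax multiplier is −c × k ≈ −6.692, so ΔY = k × (−c·ΔT) = (+$207.93 billion) / 0.13 ≈ +$1,599 billion.

+$1,599 billion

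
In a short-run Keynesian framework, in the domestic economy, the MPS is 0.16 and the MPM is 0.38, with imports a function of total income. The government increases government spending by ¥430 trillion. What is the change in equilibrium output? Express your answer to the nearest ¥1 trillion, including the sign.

MPC = 1 − MPS = 1 − 0.16 = 0.84.
Expenditure multiplier = 1/(1 − c + m) = 1/(1 − 0.84 + 0.38) = 1/0.54 ≈ 1.852.
ΔY = k × ΔG = (+¥430 trillion) / 0.54 ≈ +¥796 trillion.

+¥796 trillion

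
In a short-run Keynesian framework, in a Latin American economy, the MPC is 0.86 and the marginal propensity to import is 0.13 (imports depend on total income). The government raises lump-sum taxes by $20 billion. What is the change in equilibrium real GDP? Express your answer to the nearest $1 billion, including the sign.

A lump-sum tax change of +$20 billion shifts disposable income by −$20 billion; first-round consumption changes by −c × ΔT = −0.86 × (+$20 billion) = −$17.2 billion.
Expenditure multiplier = 1/(1 − c + m) = 1/(1 − 0.86 + 0.13) = 1/0.27 ≈ 3.704.
The tax multiplier is −c × k ≈ −3.185, so ΔY = k × (−c·ΔT) = (−$17.2 billion) / 0.27 ≈ −$64 billion.

−$64 billion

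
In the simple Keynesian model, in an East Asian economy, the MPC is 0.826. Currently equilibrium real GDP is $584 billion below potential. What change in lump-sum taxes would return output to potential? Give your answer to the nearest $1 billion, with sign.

Spending multiplier = 1/(1 − MPC) = 1/(1 − 0.826) = 1/0.174 ≈ 5.747.
Tax multiplier = −c·k = −0.826/0.174 ≈ −4.747. Need ΔY = +$584 billion, so ΔT = ΔY/(−c·k) = −(+$584 billion) × 0.174 / 0.826 ≈ −$123 billion.
The government should cut lump-sum taxes by $123 billion.

−$123 billion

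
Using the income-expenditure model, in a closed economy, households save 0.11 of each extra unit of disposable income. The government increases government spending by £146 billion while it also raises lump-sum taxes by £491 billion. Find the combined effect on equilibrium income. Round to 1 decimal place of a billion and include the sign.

MPC = 1 − MPS = 1 − 0.11 = 0.89.
Expenditure multiplier = 1/(1 − MPC) = 1/(1 − 0.89) = 1/0.11 ≈ 9.091.
ΔG contributes k·ΔG = (+£146 billion) / 0.11 ≈ +£1,327.3 billion.
ΔT of +£491 billion changes first-round spending by −c·ΔT = −£436.99 billion, contributing k·(−c·ΔT) = (−£436.99 billion) / 0.11 ≈ −£3,972.6 billion.
Net ΔY = k(ΔG − c·ΔT) = (−£290.99 billion) / 0.11 ≈ −£2,645.4 billion.

−£2,645.4 billion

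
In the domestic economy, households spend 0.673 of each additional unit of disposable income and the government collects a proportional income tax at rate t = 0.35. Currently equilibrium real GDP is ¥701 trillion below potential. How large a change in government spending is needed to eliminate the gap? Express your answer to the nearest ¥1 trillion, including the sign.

Spending multiplier = 1/(1 − c(1−t)) = 1/(1 − 0.673×0.65) = 1/0.56255 ≈ 1.778.
Need ΔY = +¥701 trillion, so ΔG = ΔY/k = (+¥701 trillion) × 0.56255 ≈ +¥394 trillion.
The government should increase government spending by ¥394 trillion.

+¥394 trillion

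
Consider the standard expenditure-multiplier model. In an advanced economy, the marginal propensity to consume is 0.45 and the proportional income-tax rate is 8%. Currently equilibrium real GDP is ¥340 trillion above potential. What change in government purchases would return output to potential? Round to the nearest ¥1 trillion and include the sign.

−¥199 trillion

Spending multiplier = 1/(1 − c(1−t)) = 1/(1 − 0.45×0.92) = 1/0.586 ≈ 1.706.
Need ΔY = −¥340 trillion, so ΔG = ΔY/k = (−¥340 trillion) × 0.586 ≈ −¥199 trillion.
The government should cut government purchases by ¥199 trillion.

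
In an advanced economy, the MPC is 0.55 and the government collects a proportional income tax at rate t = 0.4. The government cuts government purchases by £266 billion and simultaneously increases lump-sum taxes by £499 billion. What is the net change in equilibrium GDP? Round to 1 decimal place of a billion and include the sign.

Expenditure multiplier = 1/(1 − c(1−t)) = 1/(1 − 0.55×0.6) = 1/0.67 ≈ 1.493.
ΔG contributes k·ΔG = (−£266 billion) / 0.67 ≈ −£397 billion.
ΔT of +£499 billion changes first-round spending by −c·ΔT = −£274.45 billion, contributing k·(−c·ΔT) = (−£274.45 billion) / 0.67 ≈ −£409.6 billion.
Net ΔY = k(ΔG − c·ΔT) = (−£540.45 billion) / 0.67 ≈ −£806.6 billion.

−£806.6 billion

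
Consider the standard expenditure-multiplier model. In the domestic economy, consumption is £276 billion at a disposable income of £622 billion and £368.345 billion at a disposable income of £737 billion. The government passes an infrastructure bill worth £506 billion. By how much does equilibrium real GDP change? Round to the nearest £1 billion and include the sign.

+£2,569 billion

MPC = ΔC/ΔYd = (368.345 − 276)/(737 − 622) = 92.345/115 = 0.803.
Spending multiplier = 1/(1 − MPC) = 1/(1 − 0.803) = 1/0.197 ≈ 5.076.
ΔY = k × ΔG = (+£506 billion) / 0.197 ≈ +£2,569 billion.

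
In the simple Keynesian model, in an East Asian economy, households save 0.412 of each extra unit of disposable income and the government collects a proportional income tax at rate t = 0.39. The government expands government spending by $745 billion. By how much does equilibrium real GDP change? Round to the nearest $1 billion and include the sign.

+$1,162 billion

MPC = 1 − MPS = 1 − 0.412 = 0.588.
Expenditure multiplier = 1/(1 − c(1−t)) = 1/(1 − 0.588×0.61) = 1/0.64132 ≈ 1.559.
ΔY = k × ΔG = (+$745 billion) / 0.64132 ≈ +$1,162 billion.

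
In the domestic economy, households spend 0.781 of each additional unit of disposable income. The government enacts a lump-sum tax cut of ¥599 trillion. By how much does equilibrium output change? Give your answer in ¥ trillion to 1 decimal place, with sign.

+¥2,136.2 trillion

A lump-sum tax change of −¥599 trillion shifts disposable income by +¥599 trillion; first-round consumption changes by −c × ΔT = −0.781 × (−¥599 trillion) = +¥467.819 trillion.
Expenditure multiplier = 1/(1 − MPC) = 1/(1 − 0.781) = 1/0.219 ≈ 4.566.
The tax multiplier is −c × k ≈ −3.566, so ΔY = k × (−c·ΔT) = (+¥467.819 trillion) / 0.219 ≈ +¥2,136.2 trillion.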